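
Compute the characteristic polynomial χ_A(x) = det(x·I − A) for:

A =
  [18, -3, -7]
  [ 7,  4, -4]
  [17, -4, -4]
x^3 - 18*x^2 + 108*x - 216

Expanding det(x·I − A) (e.g. by cofactor expansion or by noting that A is similar to its Jordan form J, which has the same characteristic polynomial as A) gives
  χ_A(x) = x^3 - 18*x^2 + 108*x - 216
which factors as (x - 6)^3. The eigenvalues (with algebraic multiplicities) are λ = 6 with multiplicity 3.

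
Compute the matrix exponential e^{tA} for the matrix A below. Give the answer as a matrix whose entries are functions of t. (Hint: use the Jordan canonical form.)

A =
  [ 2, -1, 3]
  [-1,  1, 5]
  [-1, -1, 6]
e^{tA} =
  [-t^2*exp(3*t)/2 - t*exp(3*t) + exp(3*t), -t*exp(3*t), t^2*exp(3*t)/2 + 3*t*exp(3*t)]
  [-t^2*exp(3*t) - t*exp(3*t), -2*t*exp(3*t) + exp(3*t), t^2*exp(3*t) + 5*t*exp(3*t)]
  [-t^2*exp(3*t)/2 - t*exp(3*t), -t*exp(3*t), t^2*exp(3*t)/2 + 3*t*exp(3*t) + exp(3*t)]

Strategy: write A = P · J · P⁻¹ where J is a Jordan canonical form, so e^{tA} = P · e^{tJ} · P⁻¹, and e^{tJ} can be computed block-by-block.

A has Jordan form
J =
  [3, 1, 0]
  [0, 3, 1]
  [0, 0, 3]
(up to reordering of blocks).

Per-block formulas:
  For a 3×3 Jordan block J_3(3): exp(t · J_3(3)) = e^(3t)·(I + t·N + (t^2/2)·N^2), where N is the 3×3 nilpotent shift.

After assembling e^{tJ} and conjugating by P, we get:

e^{tA} =
  [-t^2*exp(3*t)/2 - t*exp(3*t) + exp(3*t), -t*exp(3*t), t^2*exp(3*t)/2 + 3*t*exp(3*t)]
  [-t^2*exp(3*t) - t*exp(3*t), -2*t*exp(3*t) + exp(3*t), t^2*exp(3*t) + 5*t*exp(3*t)]
  [-t^2*exp(3*t)/2 - t*exp(3*t), -t*exp(3*t), t^2*exp(3*t)/2 + 3*t*exp(3*t) + exp(3*t)]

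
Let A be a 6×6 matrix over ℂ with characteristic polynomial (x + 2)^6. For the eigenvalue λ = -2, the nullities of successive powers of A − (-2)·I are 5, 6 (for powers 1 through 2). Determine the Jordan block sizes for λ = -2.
Block sizes for λ = -2: [2, 1, 1, 1, 1]

From the dimensions of kernels of powers, the number of Jordan blocks of size at least j is d_j − d_{j−1} where d_j = dim ker(N^j) (with d_0 = 0). Computing the differences gives [5, 1].
The number of blocks of size exactly k is (#blocks of size ≥ k) − (#blocks of size ≥ k + 1), so the partition is: 4 block(s) of size 1, 1 block(s) of size 2.
In nonincreasing order the block sizes are [2, 1, 1, 1, 1].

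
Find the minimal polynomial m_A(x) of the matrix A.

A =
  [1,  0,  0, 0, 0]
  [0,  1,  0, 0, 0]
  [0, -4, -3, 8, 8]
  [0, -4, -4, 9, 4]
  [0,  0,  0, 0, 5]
x^2 - 6*x + 5

The characteristic polynomial is χ_A(x) = (x - 5)^2*(x - 1)^3, so the eigenvalues are known. The minimal polynomial is
  m_A(x) = Π_λ (x − λ)^{k_λ}
where k_λ is the size of the *largest* Jordan block for λ (equivalently, the smallest k with (A − λI)^k v = 0 for every generalised eigenvector v of λ).

  λ = 1: largest Jordan block has size 1, contributing (x − 1)
  λ = 5: largest Jordan block has size 1, contributing (x − 5)

So m_A(x) = (x - 5)*(x - 1) = x^2 - 6*x + 5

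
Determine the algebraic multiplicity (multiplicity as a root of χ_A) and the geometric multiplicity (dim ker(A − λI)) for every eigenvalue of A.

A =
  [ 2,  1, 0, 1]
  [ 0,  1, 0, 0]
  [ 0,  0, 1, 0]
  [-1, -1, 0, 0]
λ = 1: alg = 4, geom = 3

Step 1 — factor the characteristic polynomial to read off the algebraic multiplicities:
  χ_A(x) = (x - 1)^4

Step 2 — compute geometric multiplicities via the rank-nullity identity g(λ) = n − rank(A − λI):
  rank(A − (1)·I) = 1, so dim ker(A − (1)·I) = n − 1 = 3

Summary:
  λ = 1: algebraic multiplicity = 4, geometric multiplicity = 3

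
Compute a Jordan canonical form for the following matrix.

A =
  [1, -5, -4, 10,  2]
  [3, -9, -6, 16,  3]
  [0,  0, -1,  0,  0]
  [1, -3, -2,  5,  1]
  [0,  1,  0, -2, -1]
J_3(-1) ⊕ J_1(-1) ⊕ J_1(-1)

The characteristic polynomial is
  det(x·I − A) = x^5 + 5*x^4 + 10*x^3 + 10*x^2 + 5*x + 1 = (x + 1)^5

Eigenvalues and multiplicities (the geometric multiplicity of λ is n − rank(A − λI), which equals the number of Jordan blocks for λ):
  λ = -1: algebraic multiplicity = 5, geometric multiplicity = 3

Determining the block sizes for each eigenvalue:
  λ = -1: with am = 5 and gm = 3, the partition is not yet determined (e.g. several partitions of 5 into 3 parts exist). Let N = A − (-1)·I. Computing rank(N^1) = 2, rank(N^2) = 1, rank(N^3) = 0; the number of blocks of size ≥ j is rank(N^{j−1}) − rank(N^j), giving [3, 1, 1]. So we have 1 block(s) of size 3, 2 block(s) of size 1 → block sizes [3, 1, 1]

Assembling the blocks gives a Jordan form
J =
  [-1,  1,  0,  0,  0]
  [ 0, -1,  1,  0,  0]
  [ 0,  0, -1,  0,  0]
  [ 0,  0,  0, -1,  0]
  [ 0,  0,  0,  0, -1]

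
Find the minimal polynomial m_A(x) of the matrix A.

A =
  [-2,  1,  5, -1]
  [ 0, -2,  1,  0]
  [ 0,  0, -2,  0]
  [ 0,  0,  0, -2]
x^3 + 6*x^2 + 12*x + 8

The characteristic polynomial is χ_A(x) = (x + 2)^4, so the eigenvalues are known. The minimal polynomial is
  m_A(x) = Π_λ (x − λ)^{k_λ}
where k_λ is the size of the *largest* Jordan block for λ (equivalently, the smallest k with (A − λI)^k v = 0 for every generalised eigenvector v of λ).

  λ = -2: largest Jordan block has size 3, contributing (x + 2)^3

So m_A(x) = (x + 2)^3 = x^3 + 6*x^2 + 12*x + 8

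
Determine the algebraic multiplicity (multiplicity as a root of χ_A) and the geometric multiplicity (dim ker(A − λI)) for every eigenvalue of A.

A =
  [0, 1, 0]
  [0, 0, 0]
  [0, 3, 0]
λ = 0: alg = 3, geom = 2

Step 1 — factor the characteristic polynomial to read off the algebraic multiplicities:
  χ_A(x) = x^3

Step 2 — compute geometric multiplicities via the rank-nullity identity g(λ) = n − rank(A − λI):
  rank(A − (0)·I) = 1, so dim ker(A − (0)·I) = n − 1 = 2

Summary:
  λ = 0: algebraic multiplicity = 3, geometric multiplicity = 2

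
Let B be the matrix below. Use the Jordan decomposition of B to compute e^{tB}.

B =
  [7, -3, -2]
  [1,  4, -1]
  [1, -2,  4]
e^{tB} =
  [-t^2*exp(5*t)/2 + 2*t*exp(5*t) + exp(5*t), t^2*exp(5*t)/2 - 3*t*exp(5*t), t^2*exp(5*t)/2 - 2*t*exp(5*t)]
  [t*exp(5*t), -t*exp(5*t) + exp(5*t), -t*exp(5*t)]
  [-t^2*exp(5*t)/2 + t*exp(5*t), t^2*exp(5*t)/2 - 2*t*exp(5*t), t^2*exp(5*t)/2 - t*exp(5*t) + exp(5*t)]

Strategy: write B = P · J · P⁻¹ where J is a Jordan canonical form, so e^{tB} = P · e^{tJ} · P⁻¹, and e^{tJ} can be computed block-by-block.

B has Jordan form
J =
  [5, 1, 0]
  [0, 5, 1]
  [0, 0, 5]
(up to reordering of blocks).

Per-block formulas:
  For a 3×3 Jordan block J_3(5): exp(t · J_3(5)) = e^(5t)·(I + t·N + (t^2/2)·N^2), where N is the 3×3 nilpotent shift.

After assembling e^{tJ} and conjugating by P, we get:

e^{tB} =
  [-t^2*exp(5*t)/2 + 2*t*exp(5*t) + exp(5*t), t^2*exp(5*t)/2 - 3*t*exp(5*t), t^2*exp(5*t)/2 - 2*t*exp(5*t)]
  [t*exp(5*t), -t*exp(5*t) + exp(5*t), -t*exp(5*t)]
  [-t^2*exp(5*t)/2 + t*exp(5*t), t^2*exp(5*t)/2 - 2*t*exp(5*t), t^2*exp(5*t)/2 - t*exp(5*t) + exp(5*t)]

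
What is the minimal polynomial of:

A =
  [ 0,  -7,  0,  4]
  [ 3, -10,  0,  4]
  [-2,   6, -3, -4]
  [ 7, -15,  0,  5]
x^3 + 5*x^2 + 3*x - 9

The characteristic polynomial is χ_A(x) = (x - 1)*(x + 3)^3, so the eigenvalues are known. The minimal polynomial is
  m_A(x) = Π_λ (x − λ)^{k_λ}
where k_λ is the size of the *largest* Jordan block for λ (equivalently, the smallest k with (A − λI)^k v = 0 for every generalised eigenvector v of λ).

  λ = -3: largest Jordan block has size 2, contributing (x + 3)^2
  λ = 1: largest Jordan block has size 1, contributing (x − 1)

So m_A(x) = (x - 1)*(x + 3)^2 = x^3 + 5*x^2 + 3*x - 9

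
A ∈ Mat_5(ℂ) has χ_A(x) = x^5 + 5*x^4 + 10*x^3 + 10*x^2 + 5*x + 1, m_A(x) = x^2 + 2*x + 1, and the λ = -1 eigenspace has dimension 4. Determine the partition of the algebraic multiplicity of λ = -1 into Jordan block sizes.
Block sizes for λ = -1: [2, 1, 1, 1]

Step 1 — from the characteristic polynomial, algebraic multiplicity of λ = -1 is 5. From dim ker(A − (-1)·I) = 4, there are exactly 4 Jordan blocks for λ = -1.
Step 2 — from the minimal polynomial, the factor (x + 1)^2 tells us the largest block for λ = -1 has size 2.
Step 3 — with total size 5, 4 blocks, and largest block 2, the block sizes (in nonincreasing order) are [2, 1, 1, 1].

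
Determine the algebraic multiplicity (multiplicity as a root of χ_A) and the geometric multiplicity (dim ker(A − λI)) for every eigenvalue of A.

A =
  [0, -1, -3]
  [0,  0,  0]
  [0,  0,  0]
λ = 0: alg = 3, geom = 2

Step 1 — factor the characteristic polynomial to read off the algebraic multiplicities:
  χ_A(x) = x^3

Step 2 — compute geometric multiplicities via the rank-nullity identity g(λ) = n − rank(A − λI):
  rank(A − (0)·I) = 1, so dim ker(A − (0)·I) = n − 1 = 2

Summary:
  λ = 0: algebraic multiplicity = 3, geometric multiplicity = 2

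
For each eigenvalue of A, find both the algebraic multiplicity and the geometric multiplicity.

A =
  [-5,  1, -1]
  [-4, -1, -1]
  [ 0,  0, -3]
λ = -3: alg = 3, geom = 1

Step 1 — factor the characteristic polynomial to read off the algebraic multiplicities:
  χ_A(x) = (x + 3)^3

Step 2 — compute geometric multiplicities via the rank-nullity identity g(λ) = n − rank(A − λI):
  rank(A − (-3)·I) = 2, so dim ker(A − (-3)·I) = n − 2 = 1

Summary:
  λ = -3: algebraic multiplicity = 3, geometric multiplicity = 1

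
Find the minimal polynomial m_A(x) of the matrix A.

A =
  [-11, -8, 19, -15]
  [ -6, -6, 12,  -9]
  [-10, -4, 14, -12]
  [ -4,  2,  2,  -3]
x^3 + 6*x^2 + 9*x

The characteristic polynomial is χ_A(x) = x^2*(x + 3)^2, so the eigenvalues are known. The minimal polynomial is
  m_A(x) = Π_λ (x − λ)^{k_λ}
where k_λ is the size of the *largest* Jordan block for λ (equivalently, the smallest k with (A − λI)^k v = 0 for every generalised eigenvector v of λ).

  λ = -3: largest Jordan block has size 2, contributing (x + 3)^2
  λ = 0: largest Jordan block has size 1, contributing (x − 0)

So m_A(x) = x*(x + 3)^2 = x^3 + 6*x^2 + 9*x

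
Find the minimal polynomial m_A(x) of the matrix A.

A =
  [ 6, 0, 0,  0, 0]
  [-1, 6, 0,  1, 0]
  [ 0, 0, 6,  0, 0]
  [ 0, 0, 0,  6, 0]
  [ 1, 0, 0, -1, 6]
x^2 - 12*x + 36

The characteristic polynomial is χ_A(x) = (x - 6)^5, so the eigenvalues are known. The minimal polynomial is
  m_A(x) = Π_λ (x − λ)^{k_λ}
where k_λ is the size of the *largest* Jordan block for λ (equivalently, the smallest k with (A − λI)^k v = 0 for every generalised eigenvector v of λ).

  λ = 6: largest Jordan block has size 2, contributing (x − 6)^2

So m_A(x) = (x - 6)^2 = x^2 - 12*x + 36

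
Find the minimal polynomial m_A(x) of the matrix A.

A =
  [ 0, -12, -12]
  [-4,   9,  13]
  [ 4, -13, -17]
x^3 + 8*x^2 + 16*x

The characteristic polynomial is χ_A(x) = x*(x + 4)^2, so the eigenvalues are known. The minimal polynomial is
  m_A(x) = Π_λ (x − λ)^{k_λ}
where k_λ is the size of the *largest* Jordan block for λ (equivalently, the smallest k with (A − λI)^k v = 0 for every generalised eigenvector v of λ).

  λ = -4: largest Jordan block has size 2, contributing (x + 4)^2
  λ = 0: largest Jordan block has size 1, contributing (x − 0)

So m_A(x) = x*(x + 4)^2 = x^3 + 8*x^2 + 16*x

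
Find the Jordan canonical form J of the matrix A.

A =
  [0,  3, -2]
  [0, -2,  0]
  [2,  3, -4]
J_2(-2) ⊕ J_1(-2)

The characteristic polynomial is
  det(x·I − A) = x^3 + 6*x^2 + 12*x + 8 = (x + 2)^3

Eigenvalues and multiplicities (the geometric multiplicity of λ is n − rank(A − λI), which equals the number of Jordan blocks for λ):
  λ = -2: algebraic multiplicity = 3, geometric multiplicity = 2

Determining the block sizes for each eigenvalue:
  λ = -2: 2 blocks summing to 3 forces exactly one block of size 2 and the rest size 1 → block sizes [2, 1]

Assembling the blocks gives a Jordan form
J =
  [-2,  1,  0]
  [ 0, -2,  0]
  [ 0,  0, -2]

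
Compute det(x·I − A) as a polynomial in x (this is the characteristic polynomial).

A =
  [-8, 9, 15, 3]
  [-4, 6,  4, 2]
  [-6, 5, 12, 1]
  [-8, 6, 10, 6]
x^4 - 16*x^3 + 96*x^2 - 256*x + 256

Expanding det(x·I − A) (e.g. by cofactor expansion or by noting that A is similar to its Jordan form J, which has the same characteristic polynomial as A) gives
  χ_A(x) = x^4 - 16*x^3 + 96*x^2 - 256*x + 256
which factors as (x - 4)^4. The eigenvalues (with algebraic multiplicities) are λ = 4 with multiplicity 4.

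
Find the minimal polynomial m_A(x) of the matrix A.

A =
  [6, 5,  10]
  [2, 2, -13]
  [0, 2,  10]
x^3 - 18*x^2 + 108*x - 216

The characteristic polynomial is χ_A(x) = (x - 6)^3, so the eigenvalues are known. The minimal polynomial is
  m_A(x) = Π_λ (x − λ)^{k_λ}
where k_λ is the size of the *largest* Jordan block for λ (equivalently, the smallest k with (A − λI)^k v = 0 for every generalised eigenvector v of λ).

  λ = 6: largest Jordan block has size 3, contributing (x − 6)^3

So m_A(x) = (x - 6)^3 = x^3 - 18*x^2 + 108*x - 216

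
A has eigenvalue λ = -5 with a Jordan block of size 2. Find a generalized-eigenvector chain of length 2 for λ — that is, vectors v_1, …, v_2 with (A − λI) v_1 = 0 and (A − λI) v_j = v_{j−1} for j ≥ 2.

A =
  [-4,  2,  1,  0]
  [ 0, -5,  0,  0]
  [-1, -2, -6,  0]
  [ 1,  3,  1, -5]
A Jordan chain for λ = -5 of length 2:
v_1 = (1, 0, -1, 1)ᵀ
v_2 = (1, 0, 0, 0)ᵀ

Let N = A − (-5)·I. We want v_2 with N^2 v_2 = 0 but N^1 v_2 ≠ 0; then v_{j-1} := N · v_j for j = 2, …, 2.

Pick v_2 = (1, 0, 0, 0)ᵀ.
Then v_1 = N · v_2 = (1, 0, -1, 1)ᵀ.

Sanity check: (A − (-5)·I) v_1 = (0, 0, 0, 0)ᵀ = 0. ✓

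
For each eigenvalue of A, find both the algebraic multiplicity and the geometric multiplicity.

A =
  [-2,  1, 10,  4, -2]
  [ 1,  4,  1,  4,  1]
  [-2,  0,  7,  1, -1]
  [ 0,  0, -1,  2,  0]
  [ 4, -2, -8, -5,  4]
λ = 3: alg = 5, geom = 2

Step 1 — factor the characteristic polynomial to read off the algebraic multiplicities:
  χ_A(x) = (x - 3)^5

Step 2 — compute geometric multiplicities via the rank-nullity identity g(λ) = n − rank(A − λI):
  rank(A − (3)·I) = 3, so dim ker(A − (3)·I) = n − 3 = 2

Summary:
  λ = 3: algebraic multiplicity = 5, geometric multiplicity = 2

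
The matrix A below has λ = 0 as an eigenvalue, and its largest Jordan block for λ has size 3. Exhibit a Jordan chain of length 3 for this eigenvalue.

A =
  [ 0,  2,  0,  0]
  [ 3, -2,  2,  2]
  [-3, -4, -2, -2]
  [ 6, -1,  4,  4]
A Jordan chain for λ = 0 of length 3:
v_1 = (6, 0, -18, 9)ᵀ
v_2 = (0, 3, -3, 6)ᵀ
v_3 = (1, 0, 0, 0)ᵀ

Let N = A − (0)·I. We want v_3 with N^3 v_3 = 0 but N^2 v_3 ≠ 0; then v_{j-1} := N · v_j for j = 3, …, 2.

Pick v_3 = (1, 0, 0, 0)ᵀ.
Then v_2 = N · v_3 = (0, 3, -3, 6)ᵀ.
Then v_1 = N · v_2 = (6, 0, -18, 9)ᵀ.

Sanity check: (A − (0)·I) v_1 = (0, 0, 0, 0)ᵀ = 0. ✓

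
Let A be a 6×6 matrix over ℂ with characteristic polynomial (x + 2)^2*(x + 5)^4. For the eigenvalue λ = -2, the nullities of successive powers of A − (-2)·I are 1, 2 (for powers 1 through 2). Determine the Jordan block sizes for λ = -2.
Block sizes for λ = -2: [2]

From the dimensions of kernels of powers, the number of Jordan blocks of size at least j is d_j − d_{j−1} where d_j = dim ker(N^j) (with d_0 = 0). Computing the differences gives [1, 1].
The number of blocks of size exactly k is (#blocks of size ≥ k) − (#blocks of size ≥ k + 1), so the partition is: 1 block(s) of size 2.
In nonincreasing order the block sizes are [2].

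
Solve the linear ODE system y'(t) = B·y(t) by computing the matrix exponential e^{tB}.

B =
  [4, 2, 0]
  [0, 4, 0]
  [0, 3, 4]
e^{tB} =
  [exp(4*t), 2*t*exp(4*t), 0]
  [0, exp(4*t), 0]
  [0, 3*t*exp(4*t), exp(4*t)]

Strategy: write B = P · J · P⁻¹ where J is a Jordan canonical form, so e^{tB} = P · e^{tJ} · P⁻¹, and e^{tJ} can be computed block-by-block.

B has Jordan form
J =
  [4, 1, 0]
  [0, 4, 0]
  [0, 0, 4]
(up to reordering of blocks).

Per-block formulas:
  For a 2×2 Jordan block J_2(4): exp(t · J_2(4)) = e^(4t)·(I + t·N), where N is the 2×2 nilpotent shift.
  For a 1×1 block at λ = 4: exp(t · [4]) = [e^(4t)].

After assembling e^{tJ} and conjugating by P, we get:

e^{tB} =
  [exp(4*t), 2*t*exp(4*t), 0]
  [0, exp(4*t), 0]
  [0, 3*t*exp(4*t), exp(4*t)]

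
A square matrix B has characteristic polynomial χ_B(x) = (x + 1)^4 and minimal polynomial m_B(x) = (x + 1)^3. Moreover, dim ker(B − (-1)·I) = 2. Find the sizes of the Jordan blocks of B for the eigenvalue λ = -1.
Block sizes for λ = -1: [3, 1]

Step 1 — from the characteristic polynomial, algebraic multiplicity of λ = -1 is 4. From dim ker(B − (-1)·I) = 2, there are exactly 2 Jordan blocks for λ = -1.
Step 2 — from the minimal polynomial, the factor (x + 1)^3 tells us the largest block for λ = -1 has size 3.
Step 3 — with total size 4, 2 blocks, and largest block 3, the block sizes (in nonincreasing order) are [3, 1].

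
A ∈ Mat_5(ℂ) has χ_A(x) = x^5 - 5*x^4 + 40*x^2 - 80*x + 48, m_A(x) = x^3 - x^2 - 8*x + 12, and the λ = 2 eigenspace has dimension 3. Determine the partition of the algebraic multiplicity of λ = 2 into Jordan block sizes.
Block sizes for λ = 2: [2, 1, 1]

Step 1 — from the characteristic polynomial, algebraic multiplicity of λ = 2 is 4. From dim ker(A − (2)·I) = 3, there are exactly 3 Jordan blocks for λ = 2.
Step 2 — from the minimal polynomial, the factor (x − 2)^2 tells us the largest block for λ = 2 has size 2.
Step 3 — with total size 4, 3 blocks, and largest block 2, the block sizes (in nonincreasing order) are [2, 1, 1].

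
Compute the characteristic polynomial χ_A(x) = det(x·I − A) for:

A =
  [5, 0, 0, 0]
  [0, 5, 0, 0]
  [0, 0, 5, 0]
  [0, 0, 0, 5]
x^4 - 20*x^3 + 150*x^2 - 500*x + 625

Expanding det(x·I − A) (e.g. by cofactor expansion or by noting that A is similar to its Jordan form J, which has the same characteristic polynomial as A) gives
  χ_A(x) = x^4 - 20*x^3 + 150*x^2 - 500*x + 625
which factors as (x - 5)^4. The eigenvalues (with algebraic multiplicities) are λ = 5 with multiplicity 4.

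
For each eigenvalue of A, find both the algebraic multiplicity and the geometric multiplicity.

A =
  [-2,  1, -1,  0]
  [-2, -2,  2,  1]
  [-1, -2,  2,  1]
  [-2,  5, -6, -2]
λ = -1: alg = 4, geom = 2

Step 1 — factor the characteristic polynomial to read off the algebraic multiplicities:
  χ_A(x) = (x + 1)^4

Step 2 — compute geometric multiplicities via the rank-nullity identity g(λ) = n − rank(A − λI):
  rank(A − (-1)·I) = 2, so dim ker(A − (-1)·I) = n − 2 = 2

Summary:
  λ = -1: algebraic multiplicity = 4, geometric multiplicity = 2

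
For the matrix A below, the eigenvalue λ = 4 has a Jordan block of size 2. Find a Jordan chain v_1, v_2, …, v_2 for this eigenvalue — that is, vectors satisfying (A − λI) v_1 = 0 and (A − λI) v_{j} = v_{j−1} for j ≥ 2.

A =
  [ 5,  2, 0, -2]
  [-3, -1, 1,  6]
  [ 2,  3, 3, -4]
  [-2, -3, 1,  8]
A Jordan chain for λ = 4 of length 2:
v_1 = (0, -1, 1, -1)ᵀ
v_2 = (2, -1, 0, 0)ᵀ

Let N = A − (4)·I. We want v_2 with N^2 v_2 = 0 but N^1 v_2 ≠ 0; then v_{j-1} := N · v_j for j = 2, …, 2.

Pick v_2 = (2, -1, 0, 0)ᵀ.
Then v_1 = N · v_2 = (0, -1, 1, -1)ᵀ.

Sanity check: (A − (4)·I) v_1 = (0, 0, 0, 0)ᵀ = 0. ✓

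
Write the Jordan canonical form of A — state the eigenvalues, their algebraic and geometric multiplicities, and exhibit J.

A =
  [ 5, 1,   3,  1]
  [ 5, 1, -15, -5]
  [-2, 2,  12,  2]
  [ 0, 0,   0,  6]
J_2(6) ⊕ J_1(6) ⊕ J_1(6)

The characteristic polynomial is
  det(x·I − A) = x^4 - 24*x^3 + 216*x^2 - 864*x + 1296 = (x - 6)^4

Eigenvalues and multiplicities (the geometric multiplicity of λ is n − rank(A − λI), which equals the number of Jordan blocks for λ):
  λ = 6: algebraic multiplicity = 4, geometric multiplicity = 3

Determining the block sizes for each eigenvalue:
  λ = 6: 3 blocks summing to 4 forces exactly one block of size 2 and the rest size 1 → block sizes [2, 1, 1]

Assembling the blocks gives a Jordan form
J =
  [6, 1, 0, 0]
  [0, 6, 0, 0]
  [0, 0, 6, 0]
  [0, 0, 0, 6]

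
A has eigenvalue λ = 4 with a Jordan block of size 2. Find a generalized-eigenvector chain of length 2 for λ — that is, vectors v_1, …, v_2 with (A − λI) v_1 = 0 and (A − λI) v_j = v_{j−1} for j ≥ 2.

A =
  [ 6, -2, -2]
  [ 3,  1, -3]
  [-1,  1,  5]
A Jordan chain for λ = 4 of length 2:
v_1 = (2, 3, -1)ᵀ
v_2 = (1, 0, 0)ᵀ

Let N = A − (4)·I. We want v_2 with N^2 v_2 = 0 but N^1 v_2 ≠ 0; then v_{j-1} := N · v_j for j = 2, …, 2.

Pick v_2 = (1, 0, 0)ᵀ.
Then v_1 = N · v_2 = (2, 3, -1)ᵀ.

Sanity check: (A − (4)·I) v_1 = (0, 0, 0)ᵀ = 0. ✓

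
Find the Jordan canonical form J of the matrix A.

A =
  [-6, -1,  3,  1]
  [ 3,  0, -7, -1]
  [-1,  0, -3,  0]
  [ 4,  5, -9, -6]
J_2(-5) ⊕ J_1(-4) ⊕ J_1(-1)

The characteristic polynomial is
  det(x·I − A) = x^4 + 15*x^3 + 79*x^2 + 165*x + 100 = (x + 1)*(x + 4)*(x + 5)^2

Eigenvalues and multiplicities (the geometric multiplicity of λ is n − rank(A − λI), which equals the number of Jordan blocks for λ):
  λ = -5: algebraic multiplicity = 2, geometric multiplicity = 1
  λ = -4: algebraic multiplicity = 1, geometric multiplicity = 1
  λ = -1: algebraic multiplicity = 1, geometric multiplicity = 1

Determining the block sizes for each eigenvalue:
  λ = -5: one block (gm = 1), so the single block has size am = 2 → block sizes [2]
  λ = -4: one block (gm = 1), so the single block has size am = 1 → block sizes [1]
  λ = -1: one block (gm = 1), so the single block has size am = 1 → block sizes [1]

Assembling the blocks gives a Jordan form
J =
  [-5,  1,  0,  0]
  [ 0, -5,  0,  0]
  [ 0,  0, -4,  0]
  [ 0,  0,  0, -1]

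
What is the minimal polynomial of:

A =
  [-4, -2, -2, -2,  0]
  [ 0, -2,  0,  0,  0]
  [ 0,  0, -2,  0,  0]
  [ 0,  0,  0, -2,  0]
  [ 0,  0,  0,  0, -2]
x^2 + 6*x + 8

The characteristic polynomial is χ_A(x) = (x + 2)^4*(x + 4), so the eigenvalues are known. The minimal polynomial is
  m_A(x) = Π_λ (x − λ)^{k_λ}
where k_λ is the size of the *largest* Jordan block for λ (equivalently, the smallest k with (A − λI)^k v = 0 for every generalised eigenvector v of λ).

  λ = -4: largest Jordan block has size 1, contributing (x + 4)
  λ = -2: largest Jordan block has size 1, contributing (x + 2)

So m_A(x) = (x + 2)*(x + 4) = x^2 + 6*x + 8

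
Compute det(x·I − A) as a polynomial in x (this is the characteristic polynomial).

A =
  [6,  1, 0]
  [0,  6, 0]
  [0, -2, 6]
x^3 - 18*x^2 + 108*x - 216

Expanding det(x·I − A) (e.g. by cofactor expansion or by noting that A is similar to its Jordan form J, which has the same characteristic polynomial as A) gives
  χ_A(x) = x^3 - 18*x^2 + 108*x - 216
which factors as (x - 6)^3. The eigenvalues (with algebraic multiplicities) are λ = 6 with multiplicity 3.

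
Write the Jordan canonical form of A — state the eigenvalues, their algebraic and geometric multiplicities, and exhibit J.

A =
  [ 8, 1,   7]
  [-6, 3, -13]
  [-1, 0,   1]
J_3(4)

The characteristic polynomial is
  det(x·I − A) = x^3 - 12*x^2 + 48*x - 64 = (x - 4)^3

Eigenvalues and multiplicities (the geometric multiplicity of λ is n − rank(A − λI), which equals the number of Jordan blocks for λ):
  λ = 4: algebraic multiplicity = 3, geometric multiplicity = 1

Determining the block sizes for each eigenvalue:
  λ = 4: one block (gm = 1), so the single block has size am = 3 → block sizes [3]

Assembling the blocks gives a Jordan form
J =
  [4, 1, 0]
  [0, 4, 1]
  [0, 0, 4]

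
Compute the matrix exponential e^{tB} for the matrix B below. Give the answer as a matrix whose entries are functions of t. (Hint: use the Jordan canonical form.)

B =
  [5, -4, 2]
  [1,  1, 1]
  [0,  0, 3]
e^{tB} =
  [2*t*exp(3*t) + exp(3*t), -4*t*exp(3*t), 2*t*exp(3*t)]
  [t*exp(3*t), -2*t*exp(3*t) + exp(3*t), t*exp(3*t)]
  [0, 0, exp(3*t)]

Strategy: write B = P · J · P⁻¹ where J is a Jordan canonical form, so e^{tB} = P · e^{tJ} · P⁻¹, and e^{tJ} can be computed block-by-block.

B has Jordan form
J =
  [3, 1, 0]
  [0, 3, 0]
  [0, 0, 3]
(up to reordering of blocks).

Per-block formulas:
  For a 1×1 block at λ = 3: exp(t · [3]) = [e^(3t)].
  For a 2×2 Jordan block J_2(3): exp(t · J_2(3)) = e^(3t)·(I + t·N), where N is the 2×2 nilpotent shift.

After assembling e^{tJ} and conjugating by P, we get:

e^{tB} =
  [2*t*exp(3*t) + exp(3*t), -4*t*exp(3*t), 2*t*exp(3*t)]
  [t*exp(3*t), -2*t*exp(3*t) + exp(3*t), t*exp(3*t)]
  [0, 0, exp(3*t)]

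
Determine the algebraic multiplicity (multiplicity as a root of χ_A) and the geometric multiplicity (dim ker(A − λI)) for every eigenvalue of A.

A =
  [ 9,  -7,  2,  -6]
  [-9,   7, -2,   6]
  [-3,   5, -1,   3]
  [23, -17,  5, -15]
λ = 0: alg = 4, geom = 2

Step 1 — factor the characteristic polynomial to read off the algebraic multiplicities:
  χ_A(x) = x^4

Step 2 — compute geometric multiplicities via the rank-nullity identity g(λ) = n − rank(A − λI):
  rank(A − (0)·I) = 2, so dim ker(A − (0)·I) = n − 2 = 2

Summary:
  λ = 0: algebraic multiplicity = 4, geometric multiplicity = 2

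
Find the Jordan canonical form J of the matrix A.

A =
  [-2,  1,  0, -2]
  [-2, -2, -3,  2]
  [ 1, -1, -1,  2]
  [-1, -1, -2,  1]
J_3(-1) ⊕ J_1(-1)

The characteristic polynomial is
  det(x·I − A) = x^4 + 4*x^3 + 6*x^2 + 4*x + 1 = (x + 1)^4

Eigenvalues and multiplicities (the geometric multiplicity of λ is n − rank(A − λI), which equals the number of Jordan blocks for λ):
  λ = -1: algebraic multiplicity = 4, geometric multiplicity = 2

Determining the block sizes for each eigenvalue:
  λ = -1: with am = 4 and gm = 2, the partition is not yet determined (e.g. several partitions of 4 into 2 parts exist). Let N = A − (-1)·I. Computing rank(N^1) = 2, rank(N^2) = 1, rank(N^3) = 0; the number of blocks of size ≥ j is rank(N^{j−1}) − rank(N^j), giving [2, 1, 1]. So we have 1 block(s) of size 3, 1 block(s) of size 1 → block sizes [3, 1]

Assembling the blocks gives a Jordan form
J =
  [-1,  1,  0,  0]
  [ 0, -1,  1,  0]
  [ 0,  0, -1,  0]
  [ 0,  0,  0, -1]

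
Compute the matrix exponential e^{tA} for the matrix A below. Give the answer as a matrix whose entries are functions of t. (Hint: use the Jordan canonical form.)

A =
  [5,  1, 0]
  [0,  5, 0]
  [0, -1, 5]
e^{tA} =
  [exp(5*t), t*exp(5*t), 0]
  [0, exp(5*t), 0]
  [0, -t*exp(5*t), exp(5*t)]

Strategy: write A = P · J · P⁻¹ where J is a Jordan canonical form, so e^{tA} = P · e^{tJ} · P⁻¹, and e^{tJ} can be computed block-by-block.

A has Jordan form
J =
  [5, 1, 0]
  [0, 5, 0]
  [0, 0, 5]
(up to reordering of blocks).

Per-block formulas:
  For a 2×2 Jordan block J_2(5): exp(t · J_2(5)) = e^(5t)·(I + t·N), where N is the 2×2 nilpotent shift.
  For a 1×1 block at λ = 5: exp(t · [5]) = [e^(5t)].

After assembling e^{tJ} and conjugating by P, we get:

e^{tA} =
  [exp(5*t), t*exp(5*t), 0]
  [0, exp(5*t), 0]
  [0, -t*exp(5*t), exp(5*t)]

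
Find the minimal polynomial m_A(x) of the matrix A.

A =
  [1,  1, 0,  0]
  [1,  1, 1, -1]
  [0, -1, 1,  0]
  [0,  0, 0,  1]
x^3 - 3*x^2 + 3*x - 1

The characteristic polynomial is χ_A(x) = (x - 1)^4, so the eigenvalues are known. The minimal polynomial is
  m_A(x) = Π_λ (x − λ)^{k_λ}
where k_λ is the size of the *largest* Jordan block for λ (equivalently, the smallest k with (A − λI)^k v = 0 for every generalised eigenvector v of λ).

  λ = 1: largest Jordan block has size 3, contributing (x − 1)^3

So m_A(x) = (x - 1)^3 = x^3 - 3*x^2 + 3*x - 1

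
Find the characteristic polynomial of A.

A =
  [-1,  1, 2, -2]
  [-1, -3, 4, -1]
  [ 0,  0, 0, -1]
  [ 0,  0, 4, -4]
x^4 + 8*x^3 + 24*x^2 + 32*x + 16

Expanding det(x·I − A) (e.g. by cofactor expansion or by noting that A is similar to its Jordan form J, which has the same characteristic polynomial as A) gives
  χ_A(x) = x^4 + 8*x^3 + 24*x^2 + 32*x + 16
which factors as (x + 2)^4. The eigenvalues (with algebraic multiplicities) are λ = -2 with multiplicity 4.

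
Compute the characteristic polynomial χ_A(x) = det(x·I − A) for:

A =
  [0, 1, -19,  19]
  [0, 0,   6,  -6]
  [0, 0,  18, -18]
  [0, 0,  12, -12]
x^4 - 6*x^3

Expanding det(x·I − A) (e.g. by cofactor expansion or by noting that A is similar to its Jordan form J, which has the same characteristic polynomial as A) gives
  χ_A(x) = x^4 - 6*x^3
which factors as x^3*(x - 6). The eigenvalues (with algebraic multiplicities) are λ = 0 with multiplicity 3, λ = 6 with multiplicity 1.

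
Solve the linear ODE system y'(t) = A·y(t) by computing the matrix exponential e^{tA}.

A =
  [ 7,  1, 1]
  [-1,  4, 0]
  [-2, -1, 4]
e^{tA} =
  [t^2*exp(5*t)/2 + 2*t*exp(5*t) + exp(5*t), t*exp(5*t), t^2*exp(5*t)/2 + t*exp(5*t)]
  [-t^2*exp(5*t)/2 - t*exp(5*t), -t*exp(5*t) + exp(5*t), -t^2*exp(5*t)/2]
  [-t^2*exp(5*t)/2 - 2*t*exp(5*t), -t*exp(5*t), -t^2*exp(5*t)/2 - t*exp(5*t) + exp(5*t)]

Strategy: write A = P · J · P⁻¹ where J is a Jordan canonical form, so e^{tA} = P · e^{tJ} · P⁻¹, and e^{tJ} can be computed block-by-block.

A has Jordan form
J =
  [5, 1, 0]
  [0, 5, 1]
  [0, 0, 5]
(up to reordering of blocks).

Per-block formulas:
  For a 3×3 Jordan block J_3(5): exp(t · J_3(5)) = e^(5t)·(I + t·N + (t^2/2)·N^2), where N is the 3×3 nilpotent shift.

After assembling e^{tJ} and conjugating by P, we get:

e^{tA} =
  [t^2*exp(5*t)/2 + 2*t*exp(5*t) + exp(5*t), t*exp(5*t), t^2*exp(5*t)/2 + t*exp(5*t)]
  [-t^2*exp(5*t)/2 - t*exp(5*t), -t*exp(5*t) + exp(5*t), -t^2*exp(5*t)/2]
  [-t^2*exp(5*t)/2 - 2*t*exp(5*t), -t*exp(5*t), -t^2*exp(5*t)/2 - t*exp(5*t) + exp(5*t)]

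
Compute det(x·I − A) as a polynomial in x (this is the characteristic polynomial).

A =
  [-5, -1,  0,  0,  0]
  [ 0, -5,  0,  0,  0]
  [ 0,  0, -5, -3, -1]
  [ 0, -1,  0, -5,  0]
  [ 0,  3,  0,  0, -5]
x^5 + 25*x^4 + 250*x^3 + 1250*x^2 + 3125*x + 3125

Expanding det(x·I − A) (e.g. by cofactor expansion or by noting that A is similar to its Jordan form J, which has the same characteristic polynomial as A) gives
  χ_A(x) = x^5 + 25*x^4 + 250*x^3 + 1250*x^2 + 3125*x + 3125
which factors as (x + 5)^5. The eigenvalues (with algebraic multiplicities) are λ = -5 with multiplicity 5.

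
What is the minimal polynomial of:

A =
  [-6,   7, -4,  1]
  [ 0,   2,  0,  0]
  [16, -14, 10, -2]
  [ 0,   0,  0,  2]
x^2 - 4*x + 4

The characteristic polynomial is χ_A(x) = (x - 2)^4, so the eigenvalues are known. The minimal polynomial is
  m_A(x) = Π_λ (x − λ)^{k_λ}
where k_λ is the size of the *largest* Jordan block for λ (equivalently, the smallest k with (A − λI)^k v = 0 for every generalised eigenvector v of λ).

  λ = 2: largest Jordan block has size 2, contributing (x − 2)^2

So m_A(x) = (x - 2)^2 = x^2 - 4*x + 4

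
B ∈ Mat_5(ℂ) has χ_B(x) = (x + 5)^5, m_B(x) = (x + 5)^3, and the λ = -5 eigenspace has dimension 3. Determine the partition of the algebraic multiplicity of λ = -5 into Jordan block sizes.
Block sizes for λ = -5: [3, 1, 1]

Step 1 — from the characteristic polynomial, algebraic multiplicity of λ = -5 is 5. From dim ker(B − (-5)·I) = 3, there are exactly 3 Jordan blocks for λ = -5.
Step 2 — from the minimal polynomial, the factor (x + 5)^3 tells us the largest block for λ = -5 has size 3.
Step 3 — with total size 5, 3 blocks, and largest block 3, the block sizes (in nonincreasing order) are [3, 1, 1].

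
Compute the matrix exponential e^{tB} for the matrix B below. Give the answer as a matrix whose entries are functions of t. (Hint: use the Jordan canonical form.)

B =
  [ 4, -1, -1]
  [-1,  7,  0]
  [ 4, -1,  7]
e^{tB} =
  [t^2*exp(6*t)/2 - 2*t*exp(6*t) + exp(6*t), t^2*exp(6*t) - t*exp(6*t), t^2*exp(6*t)/2 - t*exp(6*t)]
  [t^2*exp(6*t)/2 - t*exp(6*t), t^2*exp(6*t) + t*exp(6*t) + exp(6*t), t^2*exp(6*t)/2]
  [-3*t^2*exp(6*t)/2 + 4*t*exp(6*t), -3*t^2*exp(6*t) - t*exp(6*t), -3*t^2*exp(6*t)/2 + t*exp(6*t) + exp(6*t)]

Strategy: write B = P · J · P⁻¹ where J is a Jordan canonical form, so e^{tB} = P · e^{tJ} · P⁻¹, and e^{tJ} can be computed block-by-block.

B has Jordan form
J =
  [6, 1, 0]
  [0, 6, 1]
  [0, 0, 6]
(up to reordering of blocks).

Per-block formulas:
  For a 3×3 Jordan block J_3(6): exp(t · J_3(6)) = e^(6t)·(I + t·N + (t^2/2)·N^2), where N is the 3×3 nilpotent shift.

After assembling e^{tJ} and conjugating by P, we get:

e^{tB} =
  [t^2*exp(6*t)/2 - 2*t*exp(6*t) + exp(6*t), t^2*exp(6*t) - t*exp(6*t), t^2*exp(6*t)/2 - t*exp(6*t)]
  [t^2*exp(6*t)/2 - t*exp(6*t), t^2*exp(6*t) + t*exp(6*t) + exp(6*t), t^2*exp(6*t)/2]
  [-3*t^2*exp(6*t)/2 + 4*t*exp(6*t), -3*t^2*exp(6*t) - t*exp(6*t), -3*t^2*exp(6*t)/2 + t*exp(6*t) + exp(6*t)]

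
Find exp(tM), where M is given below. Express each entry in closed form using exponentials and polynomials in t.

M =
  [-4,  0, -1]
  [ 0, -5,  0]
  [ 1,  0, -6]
e^{tM} =
  [t*exp(-5*t) + exp(-5*t), 0, -t*exp(-5*t)]
  [0, exp(-5*t), 0]
  [t*exp(-5*t), 0, -t*exp(-5*t) + exp(-5*t)]

Strategy: write M = P · J · P⁻¹ where J is a Jordan canonical form, so e^{tM} = P · e^{tJ} · P⁻¹, and e^{tJ} can be computed block-by-block.

M has Jordan form
J =
  [-5,  1,  0]
  [ 0, -5,  0]
  [ 0,  0, -5]
(up to reordering of blocks).

Per-block formulas:
  For a 1×1 block at λ = -5: exp(t · [-5]) = [e^(-5t)].
  For a 2×2 Jordan block J_2(-5): exp(t · J_2(-5)) = e^(-5t)·(I + t·N), where N is the 2×2 nilpotent shift.

After assembling e^{tJ} and conjugating by P, we get:

e^{tM} =
  [t*exp(-5*t) + exp(-5*t), 0, -t*exp(-5*t)]
  [0, exp(-5*t), 0]
  [t*exp(-5*t), 0, -t*exp(-5*t) + exp(-5*t)]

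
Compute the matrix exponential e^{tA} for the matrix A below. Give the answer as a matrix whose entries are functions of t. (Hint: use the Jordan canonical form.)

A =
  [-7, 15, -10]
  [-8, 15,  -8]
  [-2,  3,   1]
e^{tA} =
  [-10*t*exp(3*t) + exp(3*t), 15*t*exp(3*t), -10*t*exp(3*t)]
  [-8*t*exp(3*t), 12*t*exp(3*t) + exp(3*t), -8*t*exp(3*t)]
  [-2*t*exp(3*t), 3*t*exp(3*t), -2*t*exp(3*t) + exp(3*t)]

Strategy: write A = P · J · P⁻¹ where J is a Jordan canonical form, so e^{tA} = P · e^{tJ} · P⁻¹, and e^{tJ} can be computed block-by-block.

A has Jordan form
J =
  [3, 1, 0]
  [0, 3, 0]
  [0, 0, 3]
(up to reordering of blocks).

Per-block formulas:
  For a 2×2 Jordan block J_2(3): exp(t · J_2(3)) = e^(3t)·(I + t·N), where N is the 2×2 nilpotent shift.
  For a 1×1 block at λ = 3: exp(t · [3]) = [e^(3t)].

After assembling e^{tJ} and conjugating by P, we get:

e^{tA} =
  [-10*t*exp(3*t) + exp(3*t), 15*t*exp(3*t), -10*t*exp(3*t)]
  [-8*t*exp(3*t), 12*t*exp(3*t) + exp(3*t), -8*t*exp(3*t)]
  [-2*t*exp(3*t), 3*t*exp(3*t), -2*t*exp(3*t) + exp(3*t)]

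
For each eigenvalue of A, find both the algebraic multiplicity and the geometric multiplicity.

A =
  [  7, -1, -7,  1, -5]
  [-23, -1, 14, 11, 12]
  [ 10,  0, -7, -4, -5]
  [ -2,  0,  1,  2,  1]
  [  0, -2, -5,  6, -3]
λ = -2: alg = 3, geom = 2; λ = 2: alg = 2, geom = 1

Step 1 — factor the characteristic polynomial to read off the algebraic multiplicities:
  χ_A(x) = (x - 2)^2*(x + 2)^3

Step 2 — compute geometric multiplicities via the rank-nullity identity g(λ) = n − rank(A − λI):
  rank(A − (-2)·I) = 3, so dim ker(A − (-2)·I) = n − 3 = 2
  rank(A − (2)·I) = 4, so dim ker(A − (2)·I) = n − 4 = 1

Summary:
  λ = -2: algebraic multiplicity = 3, geometric multiplicity = 2
  λ = 2: algebraic multiplicity = 2, geometric multiplicity = 1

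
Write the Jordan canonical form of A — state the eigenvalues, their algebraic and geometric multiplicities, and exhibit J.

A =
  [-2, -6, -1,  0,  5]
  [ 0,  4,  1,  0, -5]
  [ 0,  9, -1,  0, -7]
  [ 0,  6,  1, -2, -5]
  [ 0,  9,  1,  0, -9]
J_3(-2) ⊕ J_1(-2) ⊕ J_1(-2)

The characteristic polynomial is
  det(x·I − A) = x^5 + 10*x^4 + 40*x^3 + 80*x^2 + 80*x + 32 = (x + 2)^5

Eigenvalues and multiplicities (the geometric multiplicity of λ is n − rank(A − λI), which equals the number of Jordan blocks for λ):
  λ = -2: algebraic multiplicity = 5, geometric multiplicity = 3

Determining the block sizes for each eigenvalue:
  λ = -2: with am = 5 and gm = 3, the partition is not yet determined (e.g. several partitions of 5 into 3 parts exist). Let N = A − (-2)·I. Computing rank(N^1) = 2, rank(N^2) = 1, rank(N^3) = 0; the number of blocks of size ≥ j is rank(N^{j−1}) − rank(N^j), giving [3, 1, 1]. So we have 1 block(s) of size 3, 2 block(s) of size 1 → block sizes [3, 1, 1]

Assembling the blocks gives a Jordan form
J =
  [-2,  1,  0,  0,  0]
  [ 0, -2,  1,  0,  0]
  [ 0,  0, -2,  0,  0]
  [ 0,  0,  0, -2,  0]
  [ 0,  0,  0,  0, -2]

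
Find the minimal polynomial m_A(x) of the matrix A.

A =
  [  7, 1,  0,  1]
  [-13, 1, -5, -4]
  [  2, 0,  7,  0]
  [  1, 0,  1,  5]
x^3 - 15*x^2 + 75*x - 125

The characteristic polynomial is χ_A(x) = (x - 5)^4, so the eigenvalues are known. The minimal polynomial is
  m_A(x) = Π_λ (x − λ)^{k_λ}
where k_λ is the size of the *largest* Jordan block for λ (equivalently, the smallest k with (A − λI)^k v = 0 for every generalised eigenvector v of λ).

  λ = 5: largest Jordan block has size 3, contributing (x − 5)^3

So m_A(x) = (x - 5)^3 = x^3 - 15*x^2 + 75*x - 125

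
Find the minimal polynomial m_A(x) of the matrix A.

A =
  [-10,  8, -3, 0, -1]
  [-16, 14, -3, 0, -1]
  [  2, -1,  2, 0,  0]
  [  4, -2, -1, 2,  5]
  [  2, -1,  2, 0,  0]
x^5 - 8*x^4 + 12*x^3

The characteristic polynomial is χ_A(x) = x^3*(x - 6)*(x - 2), so the eigenvalues are known. The minimal polynomial is
  m_A(x) = Π_λ (x − λ)^{k_λ}
where k_λ is the size of the *largest* Jordan block for λ (equivalently, the smallest k with (A − λI)^k v = 0 for every generalised eigenvector v of λ).

  λ = 0: largest Jordan block has size 3, contributing (x − 0)^3
  λ = 2: largest Jordan block has size 1, contributing (x − 2)
  λ = 6: largest Jordan block has size 1, contributing (x − 6)

So m_A(x) = x^3*(x - 6)*(x - 2) = x^5 - 8*x^4 + 12*x^3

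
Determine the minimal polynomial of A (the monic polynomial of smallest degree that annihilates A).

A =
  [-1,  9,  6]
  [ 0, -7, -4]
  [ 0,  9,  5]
x^2 + 2*x + 1

The characteristic polynomial is χ_A(x) = (x + 1)^3, so the eigenvalues are known. The minimal polynomial is
  m_A(x) = Π_λ (x − λ)^{k_λ}
where k_λ is the size of the *largest* Jordan block for λ (equivalently, the smallest k with (A − λI)^k v = 0 for every generalised eigenvector v of λ).

  λ = -1: largest Jordan block has size 2, contributing (x + 1)^2

So m_A(x) = (x + 1)^2 = x^2 + 2*x + 1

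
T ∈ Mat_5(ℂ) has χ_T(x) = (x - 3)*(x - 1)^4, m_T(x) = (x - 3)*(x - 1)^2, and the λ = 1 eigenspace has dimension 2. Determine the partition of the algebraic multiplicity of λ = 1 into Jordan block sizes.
Block sizes for λ = 1: [2, 2]

Step 1 — from the characteristic polynomial, algebraic multiplicity of λ = 1 is 4. From dim ker(T − (1)·I) = 2, there are exactly 2 Jordan blocks for λ = 1.
Step 2 — from the minimal polynomial, the factor (x − 1)^2 tells us the largest block for λ = 1 has size 2.
Step 3 — with total size 4, 2 blocks, and largest block 2, the block sizes (in nonincreasing order) are [2, 2].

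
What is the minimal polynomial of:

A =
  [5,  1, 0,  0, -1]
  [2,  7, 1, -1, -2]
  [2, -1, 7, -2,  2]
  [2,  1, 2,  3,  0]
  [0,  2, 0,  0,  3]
x^3 - 15*x^2 + 75*x - 125

The characteristic polynomial is χ_A(x) = (x - 5)^5, so the eigenvalues are known. The minimal polynomial is
  m_A(x) = Π_λ (x − λ)^{k_λ}
where k_λ is the size of the *largest* Jordan block for λ (equivalently, the smallest k with (A − λI)^k v = 0 for every generalised eigenvector v of λ).

  λ = 5: largest Jordan block has size 3, contributing (x − 5)^3

So m_A(x) = (x - 5)^3 = x^3 - 15*x^2 + 75*x - 125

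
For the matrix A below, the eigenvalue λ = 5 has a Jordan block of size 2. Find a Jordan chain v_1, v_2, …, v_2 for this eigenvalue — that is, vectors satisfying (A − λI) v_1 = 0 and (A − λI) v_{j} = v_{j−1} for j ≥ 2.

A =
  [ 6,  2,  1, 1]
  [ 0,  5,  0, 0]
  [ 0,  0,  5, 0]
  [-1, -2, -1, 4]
A Jordan chain for λ = 5 of length 2:
v_1 = (1, 0, 0, -1)ᵀ
v_2 = (1, 0, 0, 0)ᵀ

Let N = A − (5)·I. We want v_2 with N^2 v_2 = 0 but N^1 v_2 ≠ 0; then v_{j-1} := N · v_j for j = 2, …, 2.

Pick v_2 = (1, 0, 0, 0)ᵀ.
Then v_1 = N · v_2 = (1, 0, 0, -1)ᵀ.

Sanity check: (A − (5)·I) v_1 = (0, 0, 0, 0)ᵀ = 0. ✓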